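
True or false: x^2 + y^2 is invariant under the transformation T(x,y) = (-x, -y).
True

Substitute T(x,y) = (-x, -y) into the expression and compare with the original.

Original: x^2 + y^2
After applying T: (-x)^2 + (-y)^2 = x^2 + y^2

This is identical to the original x^2 + y^2, so the expression is invariant.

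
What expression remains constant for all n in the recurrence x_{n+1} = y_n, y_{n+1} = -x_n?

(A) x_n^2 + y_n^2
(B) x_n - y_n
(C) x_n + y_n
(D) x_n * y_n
A

For the recurrence x_{n+1} = y_n, y_{n+1} = -x_n:

x_{n+1}^2 + y_{n+1}^2 = y_n^2 + (-x_n)^2 = x_n^2 + y_n^2
The sum of squares is conserved (like energy in a harmonic oscillator).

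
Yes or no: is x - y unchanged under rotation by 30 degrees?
No

Applying rotation by 30 degrees: x' = x*cos(30 degrees) - y*sin(30 degrees) = sqrt(3)x/2 - y/2, y' = x*sin(30 degrees) + y*cos(30 degrees) = x/2 + sqrt(3)y/2

Substituting into x - y:
(sqrt(3)x/2 - y/2) - (x/2 + sqrt(3)y/2)
= -x/2 + sqrt(3)x/2 - sqrt(3)y/2 - y/2

This differs from the original expression x - y, so it is NOT invariant.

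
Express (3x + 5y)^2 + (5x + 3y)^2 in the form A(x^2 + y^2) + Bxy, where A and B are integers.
34(x^2 + y^2) + 60xy

Expanding: (3x + 5y)^2 = 9x^2 + 30xy + 25y^2
(5x + 3y)^2 = 25x^2 + 30xy + 9y^2
Sum = (9+25)(x^2+y^2) + 60xy = 34(x^2 + y^2) + 60xy
This is symmetric in x and y.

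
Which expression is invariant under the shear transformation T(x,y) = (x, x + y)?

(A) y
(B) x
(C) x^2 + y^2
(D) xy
B

Under the shear T(x,y) = (x, x + y):
Substitute the transformed coordinates into each option and compare with the original:
(A) y  ->  (x + y) = x + y   [differs from y: not invariant]
(B) x  ->  (x) = x   [equals x: invariant]
(C) x^2 + y^2  ->  (x)^2 + (x + y)^2 = 2x^2 + 2xy + y^2   [differs from x^2 + y^2: not invariant]
(D) xy  ->  (x)(x + y) = x^2 + xy   [differs from xy: not invariant]

Only option (B), x, is unchanged by the transformation.
A vertical shear moves points parallel to the y-axis, so the x-coordinate (and any function of x alone) is unchanged.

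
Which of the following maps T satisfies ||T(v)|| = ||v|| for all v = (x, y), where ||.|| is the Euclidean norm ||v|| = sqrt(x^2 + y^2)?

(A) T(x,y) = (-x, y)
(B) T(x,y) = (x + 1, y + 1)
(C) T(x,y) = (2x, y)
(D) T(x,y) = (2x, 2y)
A

A transformation preserves a norm if ||T(v)|| = ||v|| for every v; a single vector where the norm changes rules an option out.

(A) T(x,y) = (-x, y): preserves the norm -- it is an orthogonal map (a rotation/reflection), and (-x)^2 + (y)^2 simplifies to x^2 + y^2.
(B) T(x,y) = (x + 1, y + 1): v = (1, 0) has norm sqrt((1)^2 + (0)^2) = 1, but T(v) = (2, 1) has norm sqrt(5) -- not preserved.
(C) T(x,y) = (2x, y): v = (1, 0) has norm sqrt((1)^2 + (0)^2) = 1, but T(v) = (2, 0) has norm 2 -- not preserved.
(D) T(x,y) = (2x, 2y): v = (1, 0) has norm sqrt((1)^2 + (0)^2) = 1, but T(v) = (2, 0) has norm 2 -- not preserved.

Therefore the answer is (A).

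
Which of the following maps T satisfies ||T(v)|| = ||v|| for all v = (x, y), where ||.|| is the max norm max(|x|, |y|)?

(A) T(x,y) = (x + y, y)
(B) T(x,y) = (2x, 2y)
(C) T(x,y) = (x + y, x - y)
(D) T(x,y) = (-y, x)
D

A transformation preserves a norm if ||T(v)|| = ||v|| for every v; a single vector where the norm changes rules an option out.

(A) T(x,y) = (x + y, y): v = (1, 1) has norm max(|1|, |1|) = 1, but T(v) = (2, 1) has norm 2 -- not preserved.
(B) T(x,y) = (2x, 2y): v = (1, 0) has norm max(|1|, |0|) = 1, but T(v) = (2, 0) has norm 2 -- not preserved.
(C) T(x,y) = (x + y, x - y): v = (1, 1) has norm max(|1|, |1|) = 1, but T(v) = (2, 0) has norm 2 -- not preserved.
(D) T(x,y) = (-y, x): preserves the norm -- it only permutes the coordinates and/or flips signs, which leaves max(|x|, |y|) unchanged.

Therefore the answer is (D).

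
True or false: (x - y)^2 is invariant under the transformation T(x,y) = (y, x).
True

Substitute T(x,y) = (y, x) into the expression and compare with the original.

Original: (x - y)^2
After applying T: ((y) - (x))^2 = x^2 - 2xy + y^2

This is identical to the original (x - y)^2, so the expression is invariant.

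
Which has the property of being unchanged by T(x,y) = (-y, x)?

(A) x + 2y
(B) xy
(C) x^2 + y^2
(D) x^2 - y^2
C

An expression E(x,y) is invariant under T if E(T(x,y)) = E(x,y). Here T(x,y) = (-y, x).
Substitute the transformed coordinates into each option and compare with the original:
(A) x + 2y  ->  (-y) + 2(x) = 2x - y   [differs from x + 2y: not invariant]
(B) xy  ->  (-y)(x) = -xy   [differs from xy: not invariant]
(C) x^2 + y^2  ->  (-y)^2 + (x)^2 = x^2 + y^2   [equals x^2 + y^2: invariant]
(D) x^2 - y^2  ->  (-y)^2 - (x)^2 = -x^2 + y^2   [differs from x^2 - y^2: not invariant]

Only option (C), x^2 + y^2, is unchanged by the transformation.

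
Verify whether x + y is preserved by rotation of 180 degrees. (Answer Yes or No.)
No

Applying rotation by 180 degrees: x' = x*cos(180 degrees) - y*sin(180 degrees) = -x, y' = x*sin(180 degrees) + y*cos(180 degrees) = -y

Substituting into x + y:
(-x) + (-y)
= -x - y

This differs from the original expression x + y, so it is NOT invariant.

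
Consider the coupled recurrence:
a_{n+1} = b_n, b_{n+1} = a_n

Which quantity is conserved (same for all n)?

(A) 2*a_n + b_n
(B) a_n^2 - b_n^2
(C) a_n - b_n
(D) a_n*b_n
D

Replace a_n by a_{n+1} = b_n and b_n by b_{n+1} = a_n in each option and simplify:
(A) 2*a_n + b_n  ->  2*(b_n) + (a_n) = a_n + 2*b_n   [not conserved]
(B) a_n^2 - b_n^2  ->  (b_n)^2 - (a_n)^2 = -a_n^2 + b_n^2   [not conserved]
(C) a_n - b_n  ->  (b_n) - (a_n) = -a_n + b_n   [not conserved]
(D) a_n*b_n  ->  (b_n)*(a_n) = a_n*b_n   [conserved]

Only (D) a_n*b_n returns to itself after one step, so it is the conserved quantity.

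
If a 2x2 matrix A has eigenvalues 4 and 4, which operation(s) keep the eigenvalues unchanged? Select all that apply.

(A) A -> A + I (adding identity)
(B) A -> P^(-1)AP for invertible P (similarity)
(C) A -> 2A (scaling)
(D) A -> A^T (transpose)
B and D

Eigenvalues are preserved by:
1. Similarity transformations: A -> P^(-1)AP (same characteristic polynomial)
2. Transpose: A^T has the same eigenvalues as A

Eigenvalues are NOT preserved by:
- Adding identity: eigenvalues become 4+1, 4+1
- Scaling: eigenvalues become 8, 8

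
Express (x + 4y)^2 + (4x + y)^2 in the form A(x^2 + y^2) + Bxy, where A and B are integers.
17(x^2 + y^2) + 16xy

Expanding: (x + 4y)^2 = x^2 + 8xy + 16y^2
(4x + y)^2 = 16x^2 + 8xy + y^2
Sum = (1+16)(x^2+y^2) + 16xy = 17(x^2 + y^2) + 16xy
This is symmetric in x and y.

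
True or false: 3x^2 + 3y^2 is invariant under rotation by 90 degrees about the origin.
True

Applying rotation by 90 degrees: x' = x*cos(90 degrees) - y*sin(90 degrees) = -y, y' = x*sin(90 degrees) + y*cos(90 degrees) = x

Substituting into 3x^2 + 3y^2:
3(-y)^2 + 3(x)^2
= 3x^2 + 3y^2

This equals the original expression 3x^2 + 3y^2, so it IS invariant.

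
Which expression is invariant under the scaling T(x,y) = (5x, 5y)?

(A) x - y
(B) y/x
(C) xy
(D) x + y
B

Under the uniform scaling T(x,y) = (5x, 5y):
Substitute the transformed coordinates into each option and compare with the original:
(A) x - y  ->  (5x) - (5y) = 5x - 5y   [differs from x - y: not invariant]
(B) y/x  ->  (5y)/(5x) = y/x   [equals y/x: invariant]
(C) xy  ->  (5x)(5y) = 25xy   [differs from xy: not invariant]
(D) x + y  ->  (5x) + (5y) = 5x + 5y   [differs from x + y: not invariant]

Only option (B), y/x, is unchanged by the transformation.
The common factor 5 cancels in a ratio of coordinates, while sums, products and sums of squares pick up factors of 5 or 25.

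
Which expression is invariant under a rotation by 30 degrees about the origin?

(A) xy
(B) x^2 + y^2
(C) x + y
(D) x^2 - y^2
B

A rotation by 30 degrees sends (x, y) to (sqrt(3)x/2 - y/2, x/2 + sqrt(3)y/2).
Substitute the transformed coordinates into each option and compare with the original:
(A) xy  ->  (sqrt(3)x/2 - y/2)(x/2 + sqrt(3)y/2) = sqrt(3)x^2/4 + xy/2 - sqrt(3)y^2/4   [differs from xy: not invariant]
(B) x^2 + y^2  ->  (sqrt(3)x/2 - y/2)^2 + (x/2 + sqrt(3)y/2)^2 = x^2 + y^2   [equals x^2 + y^2: invariant]
(C) x + y  ->  (sqrt(3)x/2 - y/2) + (x/2 + sqrt(3)y/2) = x/2 + sqrt(3)x/2 - y/2 + sqrt(3)y/2   [differs from x + y: not invariant]
(D) x^2 - y^2  ->  (sqrt(3)x/2 - y/2)^2 - (x/2 + sqrt(3)y/2)^2 = x^2/2 - sqrt(3)xy - y^2/2   [differs from x^2 - y^2: not invariant]

Only option (B), x^2 + y^2, is unchanged by the transformation.
Geometrically, x^2 + y^2 is the squared distance from the origin, which every rotation about the origin preserves.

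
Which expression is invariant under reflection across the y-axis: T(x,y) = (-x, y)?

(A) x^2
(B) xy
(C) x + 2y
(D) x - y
A

The map is reflection across the y-axis: T(x,y) = (-x, y).
Substitute the transformed coordinates into each option and compare with the original:
(A) x^2  ->  (-x)^2 = x^2   [equals x^2: invariant]
(B) xy  ->  (-x)(y) = -xy   [differs from xy: not invariant]
(C) x + 2y  ->  (-x) + 2(y) = -x + 2y   [differs from x + 2y: not invariant]
(D) x - y  ->  (-x) - (y) = -x - y   [differs from x - y: not invariant]

Only option (A), x^2, is unchanged by the transformation.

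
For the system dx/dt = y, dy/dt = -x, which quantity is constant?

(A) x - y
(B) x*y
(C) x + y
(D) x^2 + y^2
D

A first integral I satisfies dI/dt = 0 along every solution. Differentiate each option and use the equation of motion:
(A) d/dt[x - y] = y - (-x) = x + y, not identically 0
(B) d/dt[x*y] = (dx/dt)y + x(dy/dt) = y^2 - x^2, not identically 0
(C) d/dt[x + y] = y + (-x) = y - x, not identically 0
(D) d/dt[x^2 + y^2] = 2x*dx/dt + 2y*dy/dt = 2x*y + 2y*(-x) = 0

Only (D) has zero time-derivative. So x^2 + y^2 (the squared radius; trajectories are circles) is the conserved quantity.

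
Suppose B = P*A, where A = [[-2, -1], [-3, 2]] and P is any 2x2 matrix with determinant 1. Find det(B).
-7

By the multiplicative property of determinants, det(B) = det(P*A) = det(P) * det(A) = det(A),
so the determinant is invariant under multiplication by any determinant-1 matrix; we just need det(A).

det(A) = (-2)(2) - (-1)(-3) = -4 - 3 = -7

Therefore det(B) = 1 * (-7) = -7.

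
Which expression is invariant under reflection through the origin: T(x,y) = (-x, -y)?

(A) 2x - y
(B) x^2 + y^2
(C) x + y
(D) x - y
B

The map is reflection through the origin: T(x,y) = (-x, -y).
Substitute the transformed coordinates into each option and compare with the original:
(A) 2x - y  ->  2(-x) - (-y) = -2x + y   [differs from 2x - y: not invariant]
(B) x^2 + y^2  ->  (-x)^2 + (-y)^2 = x^2 + y^2   [equals x^2 + y^2: invariant]
(C) x + y  ->  (-x) + (-y) = -x - y   [differs from x + y: not invariant]
(D) x - y  ->  (-x) - (-y) = -x + y   [differs from x - y: not invariant]

Only option (B), x^2 + y^2, is unchanged by the transformation.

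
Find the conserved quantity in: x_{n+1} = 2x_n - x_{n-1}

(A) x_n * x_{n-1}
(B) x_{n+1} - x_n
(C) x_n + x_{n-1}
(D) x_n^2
B

For the recurrence x_{n+1} = 2x_n - x_{n-1}:

If x_{n+1} = 2x_n - x_{n-1}, then:
x_{n+1} - x_n = x_n - x_{n-1}
The first difference is constant throughout the sequence.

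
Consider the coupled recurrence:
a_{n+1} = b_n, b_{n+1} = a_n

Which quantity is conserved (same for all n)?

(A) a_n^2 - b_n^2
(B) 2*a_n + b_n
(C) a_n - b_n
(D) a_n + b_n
D

Replace a_n by a_{n+1} = b_n and b_n by b_{n+1} = a_n in each option and simplify:
(A) a_n^2 - b_n^2  ->  (b_n)^2 - (a_n)^2 = -a_n^2 + b_n^2   [not conserved]
(B) 2*a_n + b_n  ->  2*(b_n) + (a_n) = a_n + 2*b_n   [not conserved]
(C) a_n - b_n  ->  (b_n) - (a_n) = -a_n + b_n   [not conserved]
(D) a_n + b_n  ->  (b_n) + (a_n) = a_n + b_n   [conserved]

Only (D) a_n + b_n returns to itself after one step, so it is the conserved quantity.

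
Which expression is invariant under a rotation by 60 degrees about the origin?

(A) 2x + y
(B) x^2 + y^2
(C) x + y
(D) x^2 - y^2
B

A rotation by 60 degrees sends (x, y) to (x/2 - sqrt(3)y/2, sqrt(3)x/2 + y/2).
Substitute the transformed coordinates into each option and compare with the original:
(A) 2x + y  ->  2(x/2 - sqrt(3)y/2) + (sqrt(3)x/2 + y/2) = sqrt(3)x/2 + x - sqrt(3)y + y/2   [differs from 2x + y: not invariant]
(B) x^2 + y^2  ->  (x/2 - sqrt(3)y/2)^2 + (sqrt(3)x/2 + y/2)^2 = x^2 + y^2   [equals x^2 + y^2: invariant]
(C) x + y  ->  (x/2 - sqrt(3)y/2) + (sqrt(3)x/2 + y/2) = x/2 + sqrt(3)x/2 - sqrt(3)y/2 + y/2   [differs from x + y: not invariant]
(D) x^2 - y^2  ->  (x/2 - sqrt(3)y/2)^2 - (sqrt(3)x/2 + y/2)^2 = -x^2/2 - sqrt(3)xy + y^2/2   [differs from x^2 - y^2: not invariant]

Only option (B), x^2 + y^2, is unchanged by the transformation.
Geometrically, x^2 + y^2 is the squared distance from the origin, which every rotation about the origin preserves.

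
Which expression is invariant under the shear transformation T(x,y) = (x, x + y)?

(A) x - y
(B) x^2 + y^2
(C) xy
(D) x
D

Under the shear T(x,y) = (x, x + y):
Substitute the transformed coordinates into each option and compare with the original:
(A) x - y  ->  (x) - (x + y) = -y   [differs from x - y: not invariant]
(B) x^2 + y^2  ->  (x)^2 + (x + y)^2 = 2x^2 + 2xy + y^2   [differs from x^2 + y^2: not invariant]
(C) xy  ->  (x)(x + y) = x^2 + xy   [differs from xy: not invariant]
(D) x  ->  (x) = x   [equals x: invariant]

Only option (D), x, is unchanged by the transformation.
A vertical shear moves points parallel to the y-axis, so the x-coordinate (and any function of x alone) is unchanged.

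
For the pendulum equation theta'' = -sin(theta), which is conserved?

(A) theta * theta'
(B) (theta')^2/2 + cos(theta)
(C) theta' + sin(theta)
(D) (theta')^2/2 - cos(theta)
D

A first integral I satisfies dI/dt = 0 along every solution. Differentiate each option and use the equation of motion:
(A) d/dt[theta * theta'] = (theta')^2 + theta theta'' = (theta')^2 - theta sin(theta), not identically 0
(B) d/dt[(theta')^2/2 + cos(theta)] = theta' theta'' - sin(theta) theta' = -2 theta' sin(theta), not identically 0
(C) d/dt[theta' + sin(theta)] = theta'' + cos(theta) theta' = -sin(theta) + theta' cos(theta), not identically 0
(D) d/dt[(theta')^2/2 - cos(theta)] = theta' theta'' + sin(theta) theta' = theta'(-sin(theta)) + theta' sin(theta) = 0

Only (D) has zero time-derivative. This is the total energy: kinetic (theta')^2/2 plus potential -cos(theta).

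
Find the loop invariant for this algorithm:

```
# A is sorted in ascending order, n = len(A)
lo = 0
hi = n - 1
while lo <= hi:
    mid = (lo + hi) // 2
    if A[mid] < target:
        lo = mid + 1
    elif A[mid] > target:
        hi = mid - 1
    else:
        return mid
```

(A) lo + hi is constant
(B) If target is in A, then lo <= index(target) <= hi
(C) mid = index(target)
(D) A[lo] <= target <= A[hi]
B

A loop invariant must hold before the first iteration and be re-established by every execution of the body.

(B) If target is in A, then lo <= index(target) <= hi: Before the loop [lo, hi] = [0, n-1] covers every index. When A[mid] < target, sortedness puts target strictly to the right of mid, so setting lo = mid + 1 keeps index(target) in [lo, hi]; symmetrically for hi = mid - 1. Hence 'if target is in A then lo <= index(target) <= hi' holds after every iteration, and when lo > hi it proves target is absent.

The other options fail:
(A) lo + hi is constant: each iteration moves exactly one of lo, hi, so lo + hi changes (e.g. 0 + (n-1) becomes (mid+1) + (n-1)).
(C) mid = index(target): mid is just the current probe; it equals index(target) only on the iteration that returns.
(D) A[lo] <= target <= A[hi]: fails when target is not in A (e.g. target < A[0] already violates it before the loop), so it is not maintained in general.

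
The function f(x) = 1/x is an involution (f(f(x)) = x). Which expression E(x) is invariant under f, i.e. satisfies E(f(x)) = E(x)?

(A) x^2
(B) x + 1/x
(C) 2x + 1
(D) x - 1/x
B

Replace x by f(x) = 1/x in each option and simplify. As a quick numerical cross-check, also compare E(3) with E(f(3)) = E(1/3).

(A) x^2  ->  (1/x)^2 = x^(-2); check: E(3) = 9 but E(1/3) = 1/9.   [not invariant]
(B) x + 1/x  ->  (1/x) + 1/(1/x), which simplifies back to x + 1/x; check: E(3) = 10/3, E(1/3) = 10/3.   [invariant]
(C) 2x + 1  ->  2(1/x) + 1 = (x + 2)/x; check: E(3) = 7 but E(1/3) = 5/3.   [not invariant]
(D) x - 1/x  ->  (1/x) - 1/(1/x) = -x + 1/x; check: E(3) = 8/3 but E(1/3) = -8/3.   [not invariant]

Only (B) is unchanged. E is symmetric under swapping x with f(x) = 1/x, which is exactly what an involution does.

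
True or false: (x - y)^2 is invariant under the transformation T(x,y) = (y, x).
True

Substitute T(x,y) = (y, x) into the expression and compare with the original.

Original: (x - y)^2
After applying T: ((y) - (x))^2 = x^2 - 2xy + y^2

This is identical to the original (x - y)^2, so the expression is invariant.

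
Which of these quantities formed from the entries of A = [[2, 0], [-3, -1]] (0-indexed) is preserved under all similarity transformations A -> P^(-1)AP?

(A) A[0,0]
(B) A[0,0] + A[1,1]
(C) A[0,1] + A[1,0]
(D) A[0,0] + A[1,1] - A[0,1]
B

A[0,0] + A[1,1] is the trace of A. By the cyclic property of the trace, tr(P^(-1)AP) = tr(APP^(-1)) = tr(A), so it is the same for every matrix similar to A.

The other combinations are not similarity invariants. For example, take P = [[1, 1], [0, 1]] (det P = 1), so P^(-1) = [[1, -1], [0, 1]] and
B = P^(-1)AP = [[5, 6], [-3, -4]].
Evaluating each option on A and on B:
(A) A[0,0]: 2 for A, 5 for B -> changes
(B) A[0,0] + A[1,1]: 1 for A, 1 for B -> unchanged
(C) A[0,1] + A[1,0]: -3 for A, 3 for B -> changes
(D) A[0,0] + A[1,1] - A[0,1]: 1 for A, -5 for B -> changes

Only (B) A[0,0] + A[1,1] = 1 survives (and it does so for every P, not just this one), so it is the invariant.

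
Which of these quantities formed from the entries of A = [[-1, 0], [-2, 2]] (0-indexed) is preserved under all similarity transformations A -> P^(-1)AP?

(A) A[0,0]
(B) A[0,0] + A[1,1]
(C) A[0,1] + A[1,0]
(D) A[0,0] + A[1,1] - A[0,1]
B

A[0,0] + A[1,1] is the trace of A. By the cyclic property of the trace, tr(P^(-1)AP) = tr(APP^(-1)) = tr(A), so it is the same for every matrix similar to A.

The other combinations are not similarity invariants. For example, take P = [[1, 1], [0, 1]] (det P = 1), so P^(-1) = [[1, -1], [0, 1]] and
B = P^(-1)AP = [[1, -1], [-2, 0]].
Evaluating each option on A and on B:
(A) A[0,0]: -1 for A, 1 for B -> changes
(B) A[0,0] + A[1,1]: 1 for A, 1 for B -> unchanged
(C) A[0,1] + A[1,0]: -2 for A, -3 for B -> changes
(D) A[0,0] + A[1,1] - A[0,1]: 1 for A, 2 for B -> changes

Only (B) A[0,0] + A[1,1] = 1 survives (and it does so for every P, not just this one), so it is the invariant.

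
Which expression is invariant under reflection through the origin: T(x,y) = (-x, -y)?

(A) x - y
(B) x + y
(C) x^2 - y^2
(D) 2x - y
C

The map is reflection through the origin: T(x,y) = (-x, -y).
Substitute the transformed coordinates into each option and compare with the original:
(A) x - y  ->  (-x) - (-y) = -x + y   [differs from x - y: not invariant]
(B) x + y  ->  (-x) + (-y) = -x - y   [differs from x + y: not invariant]
(C) x^2 - y^2  ->  (-x)^2 - (-y)^2 = x^2 - y^2   [equals x^2 - y^2: invariant]
(D) 2x - y  ->  2(-x) - (-y) = -2x + y   [differs from 2x - y: not invariant]

Only option (C), x^2 - y^2, is unchanged by the transformation.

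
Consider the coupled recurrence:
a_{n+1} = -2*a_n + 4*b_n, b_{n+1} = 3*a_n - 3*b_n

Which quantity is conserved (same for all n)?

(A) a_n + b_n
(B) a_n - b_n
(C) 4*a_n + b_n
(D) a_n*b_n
A

Replace a_n by a_{n+1} = -2*a_n + 4*b_n and b_n by b_{n+1} = 3*a_n - 3*b_n in each option and simplify:
(A) a_n + b_n  ->  (-2*a_n + 4*b_n) + (3*a_n - 3*b_n) = a_n + b_n   [conserved]
(B) a_n - b_n  ->  (-2*a_n + 4*b_n) - (3*a_n - 3*b_n) = -5*a_n + 7*b_n   [not conserved]
(C) 4*a_n + b_n  ->  4*(-2*a_n + 4*b_n) + (3*a_n - 3*b_n) = -5*a_n + 13*b_n   [not conserved]
(D) a_n*b_n  ->  (-2*a_n + 4*b_n)*(3*a_n - 3*b_n) = -6*a_n^2 + 18*a_n*b_n - 12*b_n^2   [not conserved]

Only (A) a_n + b_n returns to itself after one step, so it is the conserved quantity.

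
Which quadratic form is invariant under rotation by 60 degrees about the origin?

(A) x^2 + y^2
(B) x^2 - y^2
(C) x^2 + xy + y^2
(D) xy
A

Rotation by 60 degrees sends (x, y) to (x/2 - sqrt(3)y/2, sqrt(3)x/2 + y/2).
Substitute the transformed coordinates into each option and compare with the original:
(A) x^2 + y^2  ->  (x/2 - sqrt(3)y/2)^2 + (sqrt(3)x/2 + y/2)^2 = x^2 + y^2   [equals x^2 + y^2: invariant]
(B) x^2 - y^2  ->  (x/2 - sqrt(3)y/2)^2 - (sqrt(3)x/2 + y/2)^2 = -x^2/2 - sqrt(3)xy + y^2/2   [differs from x^2 - y^2: not invariant]
(C) x^2 + xy + y^2  ->  (x/2 - sqrt(3)y/2)^2 + (x/2 - sqrt(3)y/2)(sqrt(3)x/2 + y/2) + (sqrt(3)x/2 + y/2)^2 = sqrt(3)x^2/4 + x^2 - xy/2 - sqrt(3)y^2/4 + y^2   [differs from x^2 + xy + y^2: not invariant]
(D) xy  ->  (x/2 - sqrt(3)y/2)(sqrt(3)x/2 + y/2) = sqrt(3)x^2/4 - xy/2 - sqrt(3)y^2/4   [differs from xy: not invariant]

Only option (A), x^2 + y^2, is unchanged by the transformation.
x^2 + y^2 is the squared distance from the origin, which rotations preserve.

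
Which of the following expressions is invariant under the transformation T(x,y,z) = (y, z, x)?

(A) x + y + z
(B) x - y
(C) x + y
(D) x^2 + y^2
A

Apply T(x,y,z) = (y, z, x) to each option, i.e. replace (x, y, z) by the transformed coordinates.
Substitute the transformed coordinates into each option and compare with the original:
(A) x + y + z  ->  (y) + (z) + (x) = x + y + z   [equals x + y + z: invariant]
(B) x - y  ->  (y) - (z) = y - z   [differs from x - y: not invariant]
(C) x + y  ->  (y) + (z) = y + z   [differs from x + y: not invariant]
(D) x^2 + y^2  ->  (y)^2 + (z)^2 = y^2 + z^2   [differs from x^2 + y^2: not invariant]

Only option (A), x + y + z, is unchanged by the transformation.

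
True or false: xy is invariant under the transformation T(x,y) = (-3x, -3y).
False

Substitute T(x,y) = (-3x, -3y) into the expression and compare with the original.

Original: xy
After applying T: (-3x)(-3y) = 9xy

This differs from the original xy (difference: 8xy), so the expression is NOT invariant.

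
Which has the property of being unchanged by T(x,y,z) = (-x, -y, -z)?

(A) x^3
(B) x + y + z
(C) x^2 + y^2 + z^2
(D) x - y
C

Apply T(x,y,z) = (-x, -y, -z) to each option, i.e. replace (x, y, z) by the transformed coordinates.
Substitute the transformed coordinates into each option and compare with the original:
(A) x^3  ->  (-x)^3 = -x^3   [differs from x^3: not invariant]
(B) x + y + z  ->  (-x) + (-y) + (-z) = -x - y - z   [differs from x + y + z: not invariant]
(C) x^2 + y^2 + z^2  ->  (-x)^2 + (-y)^2 + (-z)^2 = x^2 + y^2 + z^2   [equals x^2 + y^2 + z^2: invariant]
(D) x - y  ->  (-x) - (-y) = -x + y   [differs from x - y: not invariant]

Only option (C), x^2 + y^2 + z^2, is unchanged by the transformation.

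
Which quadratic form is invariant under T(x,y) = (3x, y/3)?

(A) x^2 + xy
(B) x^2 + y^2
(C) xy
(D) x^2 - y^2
C

T multiplies x by 3 and divides y by 3.
Substitute the transformed coordinates into each option and compare with the original:
(A) x^2 + xy  ->  (3x)^2 + (3x)(y/3) = 9x^2 + xy   [differs from x^2 + xy: not invariant]
(B) x^2 + y^2  ->  (3x)^2 + (y/3)^2 = 9x^2 + y^2/9   [differs from x^2 + y^2: not invariant]
(C) xy  ->  (3x)(y/3) = xy   [equals xy: invariant]
(D) x^2 - y^2  ->  (3x)^2 - (y/3)^2 = 9x^2 - y^2/9   [differs from x^2 - y^2: not invariant]

Only option (C), xy, is unchanged by the transformation.
The factors 3 and 1/3 cancel only in the pure product xy.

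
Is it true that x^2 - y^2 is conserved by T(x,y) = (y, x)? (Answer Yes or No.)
No

Substitute T(x,y) = (y, x) into the expression and compare with the original.

Original: x^2 - y^2
After applying T: (y)^2 - (x)^2 = -x^2 + y^2

This differs from the original x^2 - y^2 (difference: -2x^2 + 2y^2), so the expression is NOT invariant.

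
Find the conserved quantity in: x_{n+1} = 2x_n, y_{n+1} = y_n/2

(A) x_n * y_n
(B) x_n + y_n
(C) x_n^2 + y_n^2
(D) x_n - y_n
A

For the recurrence x_{n+1} = 2x_n, y_{n+1} = y_n/2:

x_{n+1} * y_{n+1} = (2x_n) * (y_n/2) = x_n * y_n
The product is conserved.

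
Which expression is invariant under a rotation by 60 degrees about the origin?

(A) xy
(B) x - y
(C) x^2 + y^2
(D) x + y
C

A rotation by 60 degrees sends (x, y) to (x/2 - sqrt(3)y/2, sqrt(3)x/2 + y/2).
Substitute the transformed coordinates into each option and compare with the original:
(A) xy  ->  (x/2 - sqrt(3)y/2)(sqrt(3)x/2 + y/2) = sqrt(3)x^2/4 - xy/2 - sqrt(3)y^2/4   [differs from xy: not invariant]
(B) x - y  ->  (x/2 - sqrt(3)y/2) - (sqrt(3)x/2 + y/2) = -sqrt(3)x/2 + x/2 - sqrt(3)y/2 - y/2   [differs from x - y: not invariant]
(C) x^2 + y^2  ->  (x/2 - sqrt(3)y/2)^2 + (sqrt(3)x/2 + y/2)^2 = x^2 + y^2   [equals x^2 + y^2: invariant]
(D) x + y  ->  (x/2 - sqrt(3)y/2) + (sqrt(3)x/2 + y/2) = x/2 + sqrt(3)x/2 - sqrt(3)y/2 + y/2   [differs from x + y: not invariant]

Only option (C), x^2 + y^2, is unchanged by the transformation.
Geometrically, x^2 + y^2 is the squared distance from the origin, which every rotation about the origin preserves.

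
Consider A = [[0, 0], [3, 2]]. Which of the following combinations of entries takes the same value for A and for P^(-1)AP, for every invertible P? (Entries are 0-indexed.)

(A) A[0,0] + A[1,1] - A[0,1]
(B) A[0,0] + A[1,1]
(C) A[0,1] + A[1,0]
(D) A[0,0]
B

A[0,0] + A[1,1] is the trace of A. By the cyclic property of the trace, tr(P^(-1)AP) = tr(APP^(-1)) = tr(A), so it is the same for every matrix similar to A.

The other combinations are not similarity invariants. For example, take P = [[1, -1], [0, 1]] (det P = 1), so P^(-1) = [[1, 1], [0, 1]] and
B = P^(-1)AP = [[3, -1], [3, -1]].
Evaluating each option on A and on B:
(A) A[0,0] + A[1,1] - A[0,1]: 2 for A, 3 for B -> changes
(B) A[0,0] + A[1,1]: 2 for A, 2 for B -> unchanged
(C) A[0,1] + A[1,0]: 3 for A, 2 for B -> changes
(D) A[0,0]: 0 for A, 3 for B -> changes

Only (B) A[0,0] + A[1,1] = 2 survives (and it does so for every P, not just this one), so it is the invariant.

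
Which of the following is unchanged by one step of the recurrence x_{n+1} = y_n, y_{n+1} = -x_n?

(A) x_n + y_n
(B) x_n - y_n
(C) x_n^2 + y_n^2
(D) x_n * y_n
C

For the recurrence x_{n+1} = y_n, y_{n+1} = -x_n:

x_{n+1}^2 + y_{n+1}^2 = y_n^2 + (-x_n)^2 = x_n^2 + y_n^2
The sum of squares is conserved (like energy in a harmonic oscillator).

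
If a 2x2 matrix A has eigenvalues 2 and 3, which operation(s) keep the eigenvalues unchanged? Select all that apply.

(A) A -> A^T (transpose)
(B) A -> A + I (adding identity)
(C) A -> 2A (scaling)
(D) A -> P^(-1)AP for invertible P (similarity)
A and D

Eigenvalues are preserved by:
1. Similarity transformations: A -> P^(-1)AP (same characteristic polynomial)
2. Transpose: A^T has the same eigenvalues as A

Eigenvalues are NOT preserved by:
- Adding identity: eigenvalues become 2+1, 3+1
- Scaling: eigenvalues become 4, 6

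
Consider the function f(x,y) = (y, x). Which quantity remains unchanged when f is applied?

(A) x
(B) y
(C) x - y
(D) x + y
D

For f(x,y) = (y, x):
After applying f: x' = y, y' = x. So x' + y' = y + x = x + y.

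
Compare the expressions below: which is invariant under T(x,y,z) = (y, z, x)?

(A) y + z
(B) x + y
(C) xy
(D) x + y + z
D

Apply T(x,y,z) = (y, z, x) to each option, i.e. replace (x, y, z) by the transformed coordinates.
Substitute the transformed coordinates into each option and compare with the original:
(A) y + z  ->  (z) + (x) = x + z   [differs from y + z: not invariant]
(B) x + y  ->  (y) + (z) = y + z   [differs from x + y: not invariant]
(C) xy  ->  (y)(z) = yz   [differs from xy: not invariant]
(D) x + y + z  ->  (y) + (z) + (x) = x + y + z   [equals x + y + z: invariant]

Only option (D), x + y + z, is unchanged by the transformation.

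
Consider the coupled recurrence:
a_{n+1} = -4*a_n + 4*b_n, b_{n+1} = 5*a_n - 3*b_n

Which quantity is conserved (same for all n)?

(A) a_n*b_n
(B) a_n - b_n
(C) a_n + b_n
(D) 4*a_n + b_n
C

Replace a_n by a_{n+1} = -4*a_n + 4*b_n and b_n by b_{n+1} = 5*a_n - 3*b_n in each option and simplify:
(A) a_n*b_n  ->  (-4*a_n + 4*b_n)*(5*a_n - 3*b_n) = -20*a_n^2 + 32*a_n*b_n - 12*b_n^2   [not conserved]
(B) a_n - b_n  ->  (-4*a_n + 4*b_n) - (5*a_n - 3*b_n) = -9*a_n + 7*b_n   [not conserved]
(C) a_n + b_n  ->  (-4*a_n + 4*b_n) + (5*a_n - 3*b_n) = a_n + b_n   [conserved]
(D) 4*a_n + b_n  ->  4*(-4*a_n + 4*b_n) + (5*a_n - 3*b_n) = -11*a_n + 13*b_n   [not conserved]

Only (C) a_n + b_n returns to itself after one step, so it is the conserved quantity.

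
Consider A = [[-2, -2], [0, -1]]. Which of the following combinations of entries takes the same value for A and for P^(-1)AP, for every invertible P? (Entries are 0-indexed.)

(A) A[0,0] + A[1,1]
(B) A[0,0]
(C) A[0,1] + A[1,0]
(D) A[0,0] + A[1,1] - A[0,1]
A

A[0,0] + A[1,1] is the trace of A. By the cyclic property of the trace, tr(P^(-1)AP) = tr(APP^(-1)) = tr(A), so it is the same for every matrix similar to A.

The other combinations are not similarity invariants. For example, take P = [[2, 1], [1, 1]] (det P = 1), so P^(-1) = [[1, -1], [-1, 2]] and
B = P^(-1)AP = [[-5, -3], [4, 2]].
Evaluating each option on A and on B:
(A) A[0,0] + A[1,1]: -3 for A, -3 for B -> unchanged
(B) A[0,0]: -2 for A, -5 for B -> changes
(C) A[0,1] + A[1,0]: -2 for A, 1 for B -> changes
(D) A[0,0] + A[1,1] - A[0,1]: -1 for A, 0 for B -> changes

Only (A) A[0,0] + A[1,1] = -3 survives (and it does so for every P, not just this one), so it is the invariant.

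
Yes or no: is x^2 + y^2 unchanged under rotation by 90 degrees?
Yes

Applying rotation by 90 degrees: x' = x*cos(90 degrees) - y*sin(90 degrees) = -y, y' = x*sin(90 degrees) + y*cos(90 degrees) = x

Substituting into x^2 + y^2:
(-y)^2 + (x)^2
= x^2 + y^2

This equals the original expression x^2 + y^2, so it IS invariant.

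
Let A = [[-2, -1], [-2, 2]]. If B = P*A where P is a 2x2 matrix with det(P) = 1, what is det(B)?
-6

By the multiplicative property of determinants, det(B) = det(P*A) = det(P) * det(A) = det(A),
so the determinant is invariant under multiplication by any determinant-1 matrix; we just need det(A).

det(A) = (-2)(2) - (-1)(-2) = -4 - 2 = -6

Therefore det(B) = 1 * (-6) = -6.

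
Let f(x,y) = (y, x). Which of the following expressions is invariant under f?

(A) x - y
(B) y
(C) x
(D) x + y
D

For f(x,y) = (y, x):
After applying f: x' = y, y' = x. So x' + y' = y + x = x + y.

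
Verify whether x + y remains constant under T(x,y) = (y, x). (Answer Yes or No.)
Yes

Substitute T(x,y) = (y, x) into the expression and compare with the original.

Original: x + y
After applying T: (y) + (x) = x + y

This is identical to the original x + y, so the expression is invariant.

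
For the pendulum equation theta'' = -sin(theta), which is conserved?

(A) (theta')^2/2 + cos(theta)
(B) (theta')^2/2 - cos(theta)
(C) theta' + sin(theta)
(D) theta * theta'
B

A first integral I satisfies dI/dt = 0 along every solution. Differentiate each option and use the equation of motion:
(A) d/dt[(theta')^2/2 + cos(theta)] = theta' theta'' - sin(theta) theta' = -2 theta' sin(theta), not identically 0
(B) d/dt[(theta')^2/2 - cos(theta)] = theta' theta'' + sin(theta) theta' = theta'(-sin(theta)) + theta' sin(theta) = 0
(C) d/dt[theta' + sin(theta)] = theta'' + cos(theta) theta' = -sin(theta) + theta' cos(theta), not identically 0
(D) d/dt[theta * theta'] = (theta')^2 + theta theta'' = (theta')^2 - theta sin(theta), not identically 0

Only (B) has zero time-derivative. This is the total energy: kinetic (theta')^2/2 plus potential -cos(theta).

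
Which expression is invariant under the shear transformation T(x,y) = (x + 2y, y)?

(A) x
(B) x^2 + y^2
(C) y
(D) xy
C

Under the shear T(x,y) = (x + 2y, y):
Substitute the transformed coordinates into each option and compare with the original:
(A) x  ->  (x + 2y) = x + 2y   [differs from x: not invariant]
(B) x^2 + y^2  ->  (x + 2y)^2 + (y)^2 = x^2 + 4xy + 5y^2   [differs from x^2 + y^2: not invariant]
(C) y  ->  (y) = y   [equals y: invariant]
(D) xy  ->  (x + 2y)(y) = xy + 2y^2   [differs from xy: not invariant]

Only option (C), y, is unchanged by the transformation.
A horizontal shear moves points parallel to the x-axis, so the y-coordinate (and any function of y alone) is unchanged.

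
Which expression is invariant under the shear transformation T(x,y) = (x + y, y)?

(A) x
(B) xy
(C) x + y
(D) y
D

Under the shear T(x,y) = (x + y, y):
Substitute the transformed coordinates into each option and compare with the original:
(A) x  ->  (x + y) = x + y   [differs from x: not invariant]
(B) xy  ->  (x + y)(y) = xy + y^2   [differs from xy: not invariant]
(C) x + y  ->  (x + y) + (y) = x + 2y   [differs from x + y: not invariant]
(D) y  ->  (y) = y   [equals y: invariant]

Only option (D), y, is unchanged by the transformation.
A horizontal shear moves points parallel to the x-axis, so the y-coordinate (and any function of y alone) is unchanged.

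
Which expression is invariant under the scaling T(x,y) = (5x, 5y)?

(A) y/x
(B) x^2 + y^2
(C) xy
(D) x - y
A

Under the uniform scaling T(x,y) = (5x, 5y):
Substitute the transformed coordinates into each option and compare with the original:
(A) y/x  ->  (5y)/(5x) = y/x   [equals y/x: invariant]
(B) x^2 + y^2  ->  (5x)^2 + (5y)^2 = 25x^2 + 25y^2   [differs from x^2 + y^2: not invariant]
(C) xy  ->  (5x)(5y) = 25xy   [differs from xy: not invariant]
(D) x - y  ->  (5x) - (5y) = 5x - 5y   [differs from x - y: not invariant]

Only option (A), y/x, is unchanged by the transformation.
The common factor 5 cancels in a ratio of coordinates, while sums, products and sums of squares pick up factors of 5 or 25.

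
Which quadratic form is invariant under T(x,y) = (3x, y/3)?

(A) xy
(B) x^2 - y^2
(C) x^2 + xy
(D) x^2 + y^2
A

T multiplies x by 3 and divides y by 3.
Substitute the transformed coordinates into each option and compare with the original:
(A) xy  ->  (3x)(y/3) = xy   [equals xy: invariant]
(B) x^2 - y^2  ->  (3x)^2 - (y/3)^2 = 9x^2 - y^2/9   [differs from x^2 - y^2: not invariant]
(C) x^2 + xy  ->  (3x)^2 + (3x)(y/3) = 9x^2 + xy   [differs from x^2 + xy: not invariant]
(D) x^2 + y^2  ->  (3x)^2 + (y/3)^2 = 9x^2 + y^2/9   [differs from x^2 + y^2: not invariant]

Only option (A), xy, is unchanged by the transformation.
The factors 3 and 1/3 cancel only in the pure product xy.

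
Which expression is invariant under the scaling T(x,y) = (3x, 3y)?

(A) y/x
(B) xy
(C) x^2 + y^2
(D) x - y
A

Under the uniform scaling T(x,y) = (3x, 3y):
Substitute the transformed coordinates into each option and compare with the original:
(A) y/x  ->  (3y)/(3x) = y/x   [equals y/x: invariant]
(B) xy  ->  (3x)(3y) = 9xy   [differs from xy: not invariant]
(C) x^2 + y^2  ->  (3x)^2 + (3y)^2 = 9x^2 + 9y^2   [differs from x^2 + y^2: not invariant]
(D) x - y  ->  (3x) - (3y) = 3x - 3y   [differs from x - y: not invariant]

Only option (A), y/x, is unchanged by the transformation.
The common factor 3 cancels in a ratio of coordinates, while sums, products and sums of squares pick up factors of 3 or 9.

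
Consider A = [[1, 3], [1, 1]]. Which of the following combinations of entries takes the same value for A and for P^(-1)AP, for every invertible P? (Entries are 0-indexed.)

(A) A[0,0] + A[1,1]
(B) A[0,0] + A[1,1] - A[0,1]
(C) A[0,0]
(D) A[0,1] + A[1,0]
A

A[0,0] + A[1,1] is the trace of A. By the cyclic property of the trace, tr(P^(-1)AP) = tr(APP^(-1)) = tr(A), so it is the same for every matrix similar to A.

The other combinations are not similarity invariants. For example, take P = [[1, 1], [0, 1]] (det P = 1), so P^(-1) = [[1, -1], [0, 1]] and
B = P^(-1)AP = [[0, 2], [1, 2]].
Evaluating each option on A and on B:
(A) A[0,0] + A[1,1]: 2 for A, 2 for B -> unchanged
(B) A[0,0] + A[1,1] - A[0,1]: -1 for A, 0 for B -> changes
(C) A[0,0]: 1 for A, 0 for B -> changes
(D) A[0,1] + A[1,0]: 4 for A, 3 for B -> changes

Only (A) A[0,0] + A[1,1] = 2 survives (and it does so for every P, not just this one), so it is the invariant.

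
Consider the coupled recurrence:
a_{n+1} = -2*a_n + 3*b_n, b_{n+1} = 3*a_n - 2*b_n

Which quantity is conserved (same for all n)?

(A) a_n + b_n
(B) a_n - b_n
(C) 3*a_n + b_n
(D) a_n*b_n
A

Replace a_n by a_{n+1} = -2*a_n + 3*b_n and b_n by b_{n+1} = 3*a_n - 2*b_n in each option and simplify:
(A) a_n + b_n  ->  (-2*a_n + 3*b_n) + (3*a_n - 2*b_n) = a_n + b_n   [conserved]
(B) a_n - b_n  ->  (-2*a_n + 3*b_n) - (3*a_n - 2*b_n) = -5*a_n + 5*b_n   [not conserved]
(C) 3*a_n + b_n  ->  3*(-2*a_n + 3*b_n) + (3*a_n - 2*b_n) = -3*a_n + 7*b_n   [not conserved]
(D) a_n*b_n  ->  (-2*a_n + 3*b_n)*(3*a_n - 2*b_n) = -6*a_n^2 + 13*a_n*b_n - 6*b_n^2   [not conserved]

Only (A) a_n + b_n returns to itself after one step, so it is the conserved quantity.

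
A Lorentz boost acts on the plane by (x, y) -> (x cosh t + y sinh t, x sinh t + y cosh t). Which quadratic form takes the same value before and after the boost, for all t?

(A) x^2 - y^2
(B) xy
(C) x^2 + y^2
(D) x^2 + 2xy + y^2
A

Write x' = x cosh t + y sinh t, y' = x sinh t + y cosh t and substitute into each option:
(A) x^2 - y^2: (x cosh t + y sinh t)^2 - (x sinh t + y cosh t)^2 = x^2(cosh^2 t - sinh^2 t) + 2xy(cosh t sinh t - sinh t cosh t) + y^2(sinh^2 t - cosh^2 t) = x^2 - y^2   [invariant, using cosh^2 t - sinh^2 t = 1]
(B) xy: (x cosh t + y sinh t)(x sinh t + y cosh t) = xy(cosh^2 t + sinh^2 t) + (x^2 + y^2) sinh t cosh t = xy cosh 2t + (x^2 + y^2)(sinh 2t)/2   [not invariant for t != 0]
(C) x^2 + y^2: (x cosh t + y sinh t)^2 + (x sinh t + y cosh t)^2 = (x^2 + y^2)(cosh^2 t + sinh^2 t) + 4xy sinh t cosh t = (x^2 + y^2) cosh 2t + 2xy sinh 2t   [not invariant for t != 0]
(D) x^2 + 2xy + y^2: (x' + y')^2 with x' + y' = (x + y)(cosh t + sinh t) = (x + y)e^t, so it becomes (x + y)^2 e^(2t)   [not invariant for t != 0]

Only (A) x^2 - y^2 is unchanged; it is the Minkowski form preserved by Lorentz boosts, just as x^2 + y^2 is preserved by ordinary rotations.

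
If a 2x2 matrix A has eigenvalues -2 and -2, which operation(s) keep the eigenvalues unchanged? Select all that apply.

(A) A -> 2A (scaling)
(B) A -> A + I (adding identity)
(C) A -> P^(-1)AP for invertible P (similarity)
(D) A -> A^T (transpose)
C and D

Eigenvalues are preserved by:
1. Similarity transformations: A -> P^(-1)AP (same characteristic polynomial)
2. Transpose: A^T has the same eigenvalues as A

Eigenvalues are NOT preserved by:
- Adding identity: eigenvalues become -2+1, -2+1
- Scaling: eigenvalues become -4, -4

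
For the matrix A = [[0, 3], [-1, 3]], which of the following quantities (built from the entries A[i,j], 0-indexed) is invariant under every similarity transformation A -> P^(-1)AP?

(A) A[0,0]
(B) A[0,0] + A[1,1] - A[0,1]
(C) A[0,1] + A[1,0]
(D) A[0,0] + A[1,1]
D

A[0,0] + A[1,1] is the trace of A. By the cyclic property of the trace, tr(P^(-1)AP) = tr(APP^(-1)) = tr(A), so it is the same for every matrix similar to A.

The other combinations are not similarity invariants. For example, take P = [[1, 2], [0, 1]] (det P = 1), so P^(-1) = [[1, -2], [0, 1]] and
B = P^(-1)AP = [[2, 1], [-1, 1]].
Evaluating each option on A and on B:
(A) A[0,0]: 0 for A, 2 for B -> changes
(B) A[0,0] + A[1,1] - A[0,1]: 0 for A, 2 for B -> changes
(C) A[0,1] + A[1,0]: 2 for A, 0 for B -> changes
(D) A[0,0] + A[1,1]: 3 for A, 3 for B -> unchanged

Only (D) A[0,0] + A[1,1] = 3 survives (and it does so for every P, not just this one), so it is the invariant.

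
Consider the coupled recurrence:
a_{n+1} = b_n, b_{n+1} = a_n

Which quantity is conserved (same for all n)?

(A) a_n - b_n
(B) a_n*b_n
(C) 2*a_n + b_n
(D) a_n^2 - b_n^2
B

Replace a_n by a_{n+1} = b_n and b_n by b_{n+1} = a_n in each option and simplify:
(A) a_n - b_n  ->  (b_n) - (a_n) = -a_n + b_n   [not conserved]
(B) a_n*b_n  ->  (b_n)*(a_n) = a_n*b_n   [conserved]
(C) 2*a_n + b_n  ->  2*(b_n) + (a_n) = a_n + 2*b_n   [not conserved]
(D) a_n^2 - b_n^2  ->  (b_n)^2 - (a_n)^2 = -a_n^2 + b_n^2   [not conserved]

Only (B) a_n*b_n returns to itself after one step, so it is the conserved quantity.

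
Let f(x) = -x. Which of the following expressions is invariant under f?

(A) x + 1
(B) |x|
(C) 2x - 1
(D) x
B

For f(x) = -x:
Applying f replaces x by -x. Since |-x| = |x|, the absolute value is unchanged by f, whereas x -> -x, 2x - 1 -> -2x - 1 and x + 1 -> -x + 1 all change.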